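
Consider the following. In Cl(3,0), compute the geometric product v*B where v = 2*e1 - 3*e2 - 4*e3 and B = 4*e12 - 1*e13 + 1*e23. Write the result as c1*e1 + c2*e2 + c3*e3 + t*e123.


vB has grade-1 (vector) and grade-3 (trivector) parts: vB = (v _| B) + (v ^ B).
Vector part <vB>_1:
  e1: -v2*b12 - v3*b13 = -(-3)*(4) - (-4)*(-1) = 8
  e2: v1*b12 - v3*b23 = (2)*(4) - (-4)*(1) = 12
  e3: v1*b13 + v2*b23 = (2)*(-1) + (-3)*(1) = -5
Trivector part <vB>_3:
  e123: v1*b23 - v2*b13 + v3*b12 = (2)*(1) - (-3)*(-1) + (-4)*(4) = -17
vB = 8*e1 + 12*e2 - 5*e3 - 17*e123


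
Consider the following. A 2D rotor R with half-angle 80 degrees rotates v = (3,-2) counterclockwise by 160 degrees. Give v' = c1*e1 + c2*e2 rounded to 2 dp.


Rotor R = cos(80deg) - sin(80deg)*e12
Rotation angle theta = 2 * 80 = 160 degrees
v' = R*v*~R rotates v by theta.
cos(160deg) = -0.9397, sin(160deg) = 0.3420
v'_1 = 3*cos(160deg) - (-2)*sin(160deg)
= 3*(-0.9397) - (-2)*0.3420
= -2.14
v'_2 = 3*sin(160deg) + (-2)*cos(160deg)
= 3*0.3420 + (-2)*(-0.9397)
= 2.91
v' = -2.14*e1 + 2.91*e2


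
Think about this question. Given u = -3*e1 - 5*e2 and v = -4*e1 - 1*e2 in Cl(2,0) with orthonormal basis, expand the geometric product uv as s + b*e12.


Expand: (-3*e1 - 5*e2)(-4*e1 - 1*e2)
= (-3)*(-4)*e1e1 + (-3)*(-1)*e1e2 + (-5)*(-4)*e2e1 + (-5)*(-1)*e2e2
Using e1^2 = e2^2 = 1, e2e1 = -e1e2:
Scalar part s = (-3)*(-4) + (-5)*(-1) = 12 + 5 = 17
Bivector part b = (-3)*(-1) - (-5)*(-4) = 3 - 20 = -17
uv = 17 - 17*e12


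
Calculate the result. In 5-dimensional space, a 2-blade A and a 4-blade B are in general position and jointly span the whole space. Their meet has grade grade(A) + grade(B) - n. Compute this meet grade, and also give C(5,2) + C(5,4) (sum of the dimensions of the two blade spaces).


Meet grade = grade(A) + grade(B) - n
= 2 + 4 - 5 = 1
C(5,2) = 10
C(5,4) = 5
dim_A + dim_B = 10 + 5 = 15


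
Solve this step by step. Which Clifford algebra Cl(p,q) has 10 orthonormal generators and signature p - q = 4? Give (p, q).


We need p + q = 10 and p - q = 4.
Adding: 2p = 10 + 4 = 14, so p = 7.
Then q = 10 - 7 = 3.
(p, q) = (7, 3)


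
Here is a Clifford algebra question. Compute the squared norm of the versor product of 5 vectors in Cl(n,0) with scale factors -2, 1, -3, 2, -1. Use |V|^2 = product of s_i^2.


Each vector v_i has |v_i|^2 = s_i^2
Squared scales: (-2)^2 = 4, 1^2 = 1, (-3)^2 = 9, 2^2 = 4, (-1)^2 = 1
|V|^2 = 4 * 1 * 9 * 4 * 1
= 144


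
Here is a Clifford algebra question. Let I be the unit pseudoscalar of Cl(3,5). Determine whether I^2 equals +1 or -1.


The pseudoscalar I = e1...e_n (product of all n generators) of Cl(p,q) satisfies I^2 = (-1)^(q + n(n-1)/2).
p = 3, q = 5, n = p + q = 8
n(n-1)/2 = 8 * 7 / 2 = 28
Exponent = q + n(n-1)/2 = 5 + 28 = 33
I^2 = (-1)^33 = -1


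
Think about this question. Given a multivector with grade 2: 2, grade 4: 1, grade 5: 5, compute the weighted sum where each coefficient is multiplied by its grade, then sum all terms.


Grade-weighted sum = sum of grade_k * coefficient_k
2*2 = 4
4*1 = 4
5*5 = 25
Total = 4 + 4 + 25 = 33


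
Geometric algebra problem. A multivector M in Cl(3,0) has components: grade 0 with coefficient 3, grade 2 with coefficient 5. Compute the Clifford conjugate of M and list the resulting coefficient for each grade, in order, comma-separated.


Clifford conjugate sign for grade k: (-1)^(k(k+1)/2)
Grade 0: (-1)^(0*1/2) = (-1)^0 = 1, coeff 3 -> 3
Grade 2: (-1)^(2*3/2) = (-1)^3 = -1, coeff 5 -> -5
Conjugated coefficients: 3, -5


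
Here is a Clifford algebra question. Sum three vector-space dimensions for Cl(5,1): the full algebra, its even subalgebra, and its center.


n = 5 + 1 = 6
Total dim = 2^6 = 64
Even subalgebra dim = 2^5 = 32
n is even, so center dim = 1
Sum = 64 + 32 + 1 = 97


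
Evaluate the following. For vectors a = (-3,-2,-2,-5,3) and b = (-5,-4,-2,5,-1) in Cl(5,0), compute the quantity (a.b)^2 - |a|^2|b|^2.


a . b = (-3)*(-5) + (-2)*(-4) + (-2)*(-2) + (-5)*5 + 3*(-1)
= 15 + 8 + 4 + (-25) + (-3) = -1
|a|^2 = (-3)^2 + (-2)^2 + (-2)^2 + (-5)^2 + 3^2 = 51
|b|^2 = (-5)^2 + (-4)^2 + (-2)^2 + 5^2 + (-1)^2 = 71
(a.b)^2 = (-1)^2 = 1
|a|^2 * |b|^2 = 51 * 71 = 3621
Result = 1 - 3621 = -3620


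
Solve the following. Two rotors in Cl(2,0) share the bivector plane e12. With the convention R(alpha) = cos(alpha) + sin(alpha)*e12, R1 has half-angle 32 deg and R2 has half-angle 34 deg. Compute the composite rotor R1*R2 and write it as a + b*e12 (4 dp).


Same-plane rotors commute and their half-angles add:
R1*R2 = cos(a1 + a2) + sin(a1 + a2)*e12.
a1 + a2 = 32 + 34 = 66 deg
cos(66 deg) = 0.4067
sin(66 deg) = 0.9135
R1*R2 = 0.4067 + 0.9135*e12


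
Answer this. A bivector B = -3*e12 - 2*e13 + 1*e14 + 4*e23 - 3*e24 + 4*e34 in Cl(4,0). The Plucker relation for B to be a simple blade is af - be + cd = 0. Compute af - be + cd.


Plucker relation: af - be + cd
a*f = (-3)*4 = -12
b*e = (-2)*(-3) = 6
c*d = 1*4 = 4
af - be + cd = -12 - 6 + 4
= -14


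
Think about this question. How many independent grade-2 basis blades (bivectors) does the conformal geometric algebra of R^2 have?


The conformal model of R^2 uses Cl(3,1) with m = 2 + 2 = 4 generators.
Number of grade-2 blades = C(m, 2) = C(4, 2)
= 4*3/2 = 6


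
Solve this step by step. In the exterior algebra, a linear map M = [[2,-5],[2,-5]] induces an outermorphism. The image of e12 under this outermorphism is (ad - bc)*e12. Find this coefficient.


The outermorphism of a linear map f sends e1^e2 to f(e1)^f(e2).
f(e1) = 2*e1 + 2*e2
f(e2) = -5*e1 - 5*e2
f(e1) ^ f(e2) = (2*e1 + 2*e2) ^ (-5*e1 - 5*e2)
= 2*(-5)*e12 + 2*(-5)*e21
= (-10 - (-10))*e12
= 0*e12
Coefficient = 0


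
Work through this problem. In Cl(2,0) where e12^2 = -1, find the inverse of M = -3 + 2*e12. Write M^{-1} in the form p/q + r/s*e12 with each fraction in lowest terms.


M = -3 + 2*e12, where e12^2 = -1.
Since M commutes with its reverse ~M = a - b*e12, M * ~M = a^2 - b^2*e12^2 = a^2 + b^2.
So M^{-1} = ~M / (a^2 + b^2) = (a - b*e12)/(a^2 + b^2).
a^2 + b^2 = 9 + 4 = 13
Scalar part = -3/13 = -3/13
Bivector coeff = -2/13 = -2/13
M^{-1} = -3/13 - 2/13*e12


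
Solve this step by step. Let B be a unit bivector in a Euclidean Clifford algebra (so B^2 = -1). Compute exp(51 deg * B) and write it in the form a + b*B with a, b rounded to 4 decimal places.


For a unit bivector B with B^2 = -1, the exponential series gives
e^(theta*B) = cos(theta) + sin(theta)*B (the GA analogue of Euler's formula).
theta = 51 degrees = 0.890118 rad
cos(51 deg) = 0.6293
sin(51 deg) = 0.7771
exp(theta*B) = 0.6293 + 0.7771*B


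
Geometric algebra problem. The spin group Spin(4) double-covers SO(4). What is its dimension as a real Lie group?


Spin(n) double-covers SO(n); both have Lie algebra so(n) of dimension n(n-1)/2.
n = 4
n(n-1) = 4 * 3 = 12
dim Spin(4) = 12/2 = 6


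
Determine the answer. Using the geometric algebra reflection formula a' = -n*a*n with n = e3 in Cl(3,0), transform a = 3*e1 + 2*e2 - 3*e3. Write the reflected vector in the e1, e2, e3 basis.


Reflection formula: a' = -n*a*n, with n = e3 (unit vector, n^2 = 1).
For reflection through hyperplane perp to e3:
The component along e3 flips sign, others stay.
a = (3, 2, -3)
a' = (3, 2, 3)
a' = 3*e1 + 2*e2 + 3*e3


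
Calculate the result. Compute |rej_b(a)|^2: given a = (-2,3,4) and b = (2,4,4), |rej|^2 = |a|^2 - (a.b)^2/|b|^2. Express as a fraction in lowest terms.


|a|^2 = (-2)^2 + 3^2 + 4^2 = 29
|b|^2 = 2^2 + 4^2 + 4^2 = 36
a . b = (-2)*2 + 3*4 + 4*4 = 24
(a.b)^2 = 24^2 = 576
|rej|^2 = 29 - 576/36
= (1044 - 576)/36
= 468/36
In lowest terms: 13/1


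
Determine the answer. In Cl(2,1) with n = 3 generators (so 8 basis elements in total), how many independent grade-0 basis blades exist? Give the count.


Number of grade-k basis blades in Cl(p,q) with n = p + q is C(n, k).
n = 2 + 1 = 3
C(3, 0) = 3! / (0! * 3!)
= 6 / (1 * 6)
= 1


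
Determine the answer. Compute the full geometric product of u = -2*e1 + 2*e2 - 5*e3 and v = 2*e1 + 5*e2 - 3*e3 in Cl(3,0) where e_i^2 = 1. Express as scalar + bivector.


In Cl(3,0): e_i^2 = 1, e_ie_j = -e_je_i for i != j.
Scalar part = u . v = (-2)*2 + 2*5 + (-5)*(-3)
= -4 + 10 + 15 = 21
e12 coeff = (-2)*5 - 2*2 = -10 - 4 = -14
e13 coeff = (-2)*(-3) - (-5)*2 = 6 - (-10) = 16
e23 coeff = 2*(-3) - (-5)*5 = -6 - (-25) = 19
uv = 21 - 14*e12 + 16*e13 + 19*e23


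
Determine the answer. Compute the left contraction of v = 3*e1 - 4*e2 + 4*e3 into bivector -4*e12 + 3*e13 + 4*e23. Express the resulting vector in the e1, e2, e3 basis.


Left contraction v _| B = <vB>_1 (grade-1 part of the geometric product vB).
Using e1_|e12 = e2, e2_|e12 = -e1, e1_|e13 = e3, e3_|e13 = -e1, e2_|e23 = e3, e3_|e23 = -e2:
e1 coeff: -v2*b12 - v3*b13 = -(-4)*(-4) - (4)*(3) = -28
e2 coeff: v1*b12 - v3*b23 = (3)*(-4) - (4)*(4) = -28
e3 coeff: v1*b13 + v2*b23 = (3)*(3) + (-4)*(4) = -7
v _| B = -28*e1 - 28*e2 - 7*e3


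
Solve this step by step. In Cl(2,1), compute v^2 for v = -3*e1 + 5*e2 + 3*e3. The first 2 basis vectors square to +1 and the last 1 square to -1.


v^2 = sum of c_i^2 * e_i^2
Positive signature terms (e_i^2 = +1): (-3)^2 + 5^2 = 34
Negative signature terms (e_j^2 = -1): 3^2 = 9
v^2 = 34 - 9 = 25


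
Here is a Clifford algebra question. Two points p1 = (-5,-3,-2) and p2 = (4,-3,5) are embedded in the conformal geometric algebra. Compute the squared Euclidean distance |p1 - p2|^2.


p1 - p2 = (-9, 0, -7)
|p1 - p2|^2 = (-9)^2 + 0^2 + (-7)^2
= 81 + 0 + 49
= 130


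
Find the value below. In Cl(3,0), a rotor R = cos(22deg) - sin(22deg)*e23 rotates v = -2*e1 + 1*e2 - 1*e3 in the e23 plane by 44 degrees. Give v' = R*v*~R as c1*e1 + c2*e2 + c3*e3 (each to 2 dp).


Rotor R = cos(22deg) - sin(22deg)*e23
Rotation angle theta = 2 * 22 = 44 degrees in the e23 plane (e2 -> e3).
The component perpendicular to the plane (e1) is invariant: v'_1 = v1 = -2.00
cos(44deg) = 0.7193, sin(44deg) = 0.6947
v'_2 = v2*cos(theta) - v3*sin(theta) = 1*0.7193 - (-1)*0.6947 = 1.41
v'_3 = v2*sin(theta) + v3*cos(theta) = 1*0.6947 + (-1)*0.7193 = -0.02
v' = -2.00*e1 + 1.41*e2 - 0.02*e3


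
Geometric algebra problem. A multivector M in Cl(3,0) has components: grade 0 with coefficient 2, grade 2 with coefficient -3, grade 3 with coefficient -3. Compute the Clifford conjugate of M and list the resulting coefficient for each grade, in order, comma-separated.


Clifford conjugate sign for grade k: (-1)^(k(k+1)/2)
Grade 0: (-1)^(0*1/2) = (-1)^0 = 1, coeff 2 -> 2
Grade 2: (-1)^(2*3/2) = (-1)^3 = -1, coeff -3 -> 3
Grade 3: (-1)^(3*4/2) = (-1)^6 = 1, coeff -3 -> -3
Conjugated coefficients: 2, 3, -3


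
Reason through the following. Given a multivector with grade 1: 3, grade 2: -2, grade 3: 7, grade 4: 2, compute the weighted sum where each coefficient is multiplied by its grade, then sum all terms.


Grade-weighted sum = sum of grade_k * coefficient_k
1*3 = 3
2*(-2) = -4
3*7 = 21
4*2 = 8
Total = 3 + (-4) + 21 + 8 = 28


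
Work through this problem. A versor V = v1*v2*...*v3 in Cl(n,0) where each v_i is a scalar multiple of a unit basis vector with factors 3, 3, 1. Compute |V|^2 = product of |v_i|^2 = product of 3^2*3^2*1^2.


Each vector v_i has |v_i|^2 = s_i^2
Squared scales: 3^2 = 9, 3^2 = 9, 1^2 = 1
|V|^2 = 9 * 9 * 1
= 81


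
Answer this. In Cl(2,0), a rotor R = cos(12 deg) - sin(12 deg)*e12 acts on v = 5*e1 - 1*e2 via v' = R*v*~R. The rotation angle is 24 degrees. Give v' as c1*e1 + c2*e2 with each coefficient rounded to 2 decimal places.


Rotor R = cos(12deg) - sin(12deg)*e12
Rotation angle theta = 2 * 12 = 24 degrees
v' = R*v*~R rotates v by theta.
cos(24deg) = 0.9135, sin(24deg) = 0.4067
v'_1 = 5*cos(24deg) - (-1)*sin(24deg)
= 5*0.9135 - (-1)*0.4067
= 4.97
v'_2 = 5*sin(24deg) + (-1)*cos(24deg)
= 5*0.4067 + (-1)*0.9135
= 1.12
v' = 4.97*e1 + 1.12*e2


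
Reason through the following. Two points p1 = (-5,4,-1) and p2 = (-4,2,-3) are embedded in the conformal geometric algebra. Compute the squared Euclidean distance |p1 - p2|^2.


p1 - p2 = (-1, 2, 2)
|p1 - p2|^2 = (-1)^2 + 2^2 + 2^2
= 1 + 4 + 4
= 9


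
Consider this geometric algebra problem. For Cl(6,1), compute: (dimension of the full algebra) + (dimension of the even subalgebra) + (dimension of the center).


n = 6 + 1 = 7
Total dim = 2^7 = 128
Even subalgebra dim = 2^6 = 64
n is odd, so center dim = 2
Sum = 128 + 64 + 2 = 194


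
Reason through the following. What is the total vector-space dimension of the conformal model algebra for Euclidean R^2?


The conformal model of R^2 uses Cl(3,1): the 2 Euclidean generators plus two extra orthogonal generators e+ (e+^2 = +1) and e- (e-^2 = -1), from which the null vectors e0, einf are built.
Number of generators m = 2 + 2 = 4.
dim Cl(p,q) = 2^m = 2^4 = 16


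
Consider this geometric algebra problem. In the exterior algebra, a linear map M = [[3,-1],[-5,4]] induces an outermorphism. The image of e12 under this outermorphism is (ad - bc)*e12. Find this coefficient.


The outermorphism of a linear map f sends e1^e2 to f(e1)^f(e2).
f(e1) = 3*e1 - 5*e2
f(e2) = -1*e1 + 4*e2
f(e1) ^ f(e2) = (3*e1 - 5*e2) ^ (-1*e1 + 4*e2)
= 3*4*e12 + (-5)*(-1)*e21
= (12 - 5)*e12
= 7*e12
Coefficient = 7


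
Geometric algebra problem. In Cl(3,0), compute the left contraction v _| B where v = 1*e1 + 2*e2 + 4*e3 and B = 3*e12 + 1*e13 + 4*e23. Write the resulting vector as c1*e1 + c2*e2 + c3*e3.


Left contraction v _| B = <vB>_1 (grade-1 part of the geometric product vB).
Using e1_|e12 = e2, e2_|e12 = -e1, e1_|e13 = e3, e3_|e13 = -e1, e2_|e23 = e3, e3_|e23 = -e2:
e1 coeff: -v2*b12 - v3*b13 = -(2)*(3) - (4)*(1) = -10
e2 coeff: v1*b12 - v3*b23 = (1)*(3) - (4)*(4) = -13
e3 coeff: v1*b13 + v2*b23 = (1)*(1) + (2)*(4) = 9
v _| B = -10*e1 - 13*e2 + 9*e3


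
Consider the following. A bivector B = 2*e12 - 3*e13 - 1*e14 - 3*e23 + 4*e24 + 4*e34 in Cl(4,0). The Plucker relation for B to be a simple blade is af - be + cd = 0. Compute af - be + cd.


Plucker relation: af - be + cd
a*f = 2*4 = 8
b*e = (-3)*4 = -12
c*d = (-1)*(-3) = 3
af - be + cd = 8 - (-12) + 3
= 23


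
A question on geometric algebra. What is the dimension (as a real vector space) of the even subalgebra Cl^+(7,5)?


Even subalgebra dimension = 2^(n-1)
n = 7 + 5 = 12
2^(12 - 1) = 2^11 = 2048
Verification: sum of C(12,k) for even k = 1 + 66 + 495 + 924 + 495 + 66 + 1 = 2048
Result = 2048


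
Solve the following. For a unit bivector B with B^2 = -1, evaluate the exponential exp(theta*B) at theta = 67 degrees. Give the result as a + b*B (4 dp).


For a unit bivector B with B^2 = -1, the exponential series gives
e^(theta*B) = cos(theta) + sin(theta)*B (the GA analogue of Euler's formula).
theta = 67 degrees = 1.169371 rad
cos(67 deg) = 0.3907
sin(67 deg) = 0.9205
exp(theta*B) = 0.3907 + 0.9205*B


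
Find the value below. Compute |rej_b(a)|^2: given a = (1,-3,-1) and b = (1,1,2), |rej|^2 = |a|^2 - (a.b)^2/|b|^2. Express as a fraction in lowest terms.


|a|^2 = 1^2 + (-3)^2 + (-1)^2 = 11
|b|^2 = 1^2 + 1^2 + 2^2 = 6
a . b = 1*1 + (-3)*1 + (-1)*2 = -4
(a.b)^2 = (-4)^2 = 16
|rej|^2 = 11 - 16/6
= (66 - 16)/6
= 50/6
In lowest terms: 25/3


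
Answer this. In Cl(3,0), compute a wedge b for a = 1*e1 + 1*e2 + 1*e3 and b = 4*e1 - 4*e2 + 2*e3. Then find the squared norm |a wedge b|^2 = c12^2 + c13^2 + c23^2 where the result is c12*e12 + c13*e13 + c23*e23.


a wedge b = (a1*b2 - a2*b1)*e12 + (a1*b3 - a3*b1)*e13 + (a2*b3 - a3*b2)*e23
e12 coeff: 1*(-4) - 1*4 = -4 - 4 = -8
e13 coeff: 1*2 - 1*4 = 2 - 4 = -2
e23 coeff: 1*2 - 1*(-4) = 2 - (-4) = 6
|a wedge b|^2 = (-8)^2 + (-2)^2 + 6^2
= 64 + 4 + 36
= 104


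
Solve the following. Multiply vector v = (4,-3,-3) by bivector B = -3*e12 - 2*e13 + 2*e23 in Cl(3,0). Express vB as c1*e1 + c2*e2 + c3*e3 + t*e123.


vB has grade-1 (vector) and grade-3 (trivector) parts: vB = (v _| B) + (v ^ B).
Vector part <vB>_1:
  e1: -v2*b12 - v3*b13 = -(-3)*(-3) - (-3)*(-2) = -15
  e2: v1*b12 - v3*b23 = (4)*(-3) - (-3)*(2) = -6
  e3: v1*b13 + v2*b23 = (4)*(-2) + (-3)*(2) = -14
Trivector part <vB>_3:
  e123: v1*b23 - v2*b13 + v3*b12 = (4)*(2) - (-3)*(-2) + (-3)*(-3) = 11
vB = -15*e1 - 6*e2 - 14*e3 + 11*e123


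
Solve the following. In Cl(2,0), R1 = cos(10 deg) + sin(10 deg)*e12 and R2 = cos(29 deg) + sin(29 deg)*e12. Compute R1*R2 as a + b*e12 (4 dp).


Same-plane rotors commute and their half-angles add:
R1*R2 = cos(a1 + a2) + sin(a1 + a2)*e12.
a1 + a2 = 10 + 29 = 39 deg
cos(39 deg) = 0.7771
sin(39 deg) = 0.6293
R1*R2 = 0.7771 + 0.6293*e12


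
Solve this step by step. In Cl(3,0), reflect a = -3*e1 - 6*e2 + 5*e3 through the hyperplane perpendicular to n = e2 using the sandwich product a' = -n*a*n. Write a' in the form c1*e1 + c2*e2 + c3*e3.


Reflection formula: a' = -n*a*n, with n = e2 (unit vector, n^2 = 1).
For reflection through hyperplane perp to e2:
The component along e2 flips sign, others stay.
a = (-3, -6, 5)
a' = (-3, 6, 5)
a' = -3*e1 + 6*e2 + 5*e3


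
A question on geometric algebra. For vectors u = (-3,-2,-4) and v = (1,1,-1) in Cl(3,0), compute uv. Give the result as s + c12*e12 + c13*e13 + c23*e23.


In Cl(3,0): e_i^2 = 1, e_ie_j = -e_je_i for i != j.
Scalar part = u . v = (-3)*1 + (-2)*1 + (-4)*(-1)
= -3 + (-2) + 4 = -1
e12 coeff = (-3)*1 - (-2)*1 = -3 - (-2) = -1
e13 coeff = (-3)*(-1) - (-4)*1 = 3 - (-4) = 7
e23 coeff = (-2)*(-1) - (-4)*1 = 2 - (-4) = 6
uv = -1 - 1*e12 + 7*e13 + 6*e23


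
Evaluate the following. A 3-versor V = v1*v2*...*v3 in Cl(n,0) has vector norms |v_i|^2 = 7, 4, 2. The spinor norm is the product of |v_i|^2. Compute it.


Spinor norm N(V) = |v1|^2 * |v2|^2 * ... * |v3|^2
= 7 * 4 * 2
Running product: 7, 28, 56
N(V) = 56


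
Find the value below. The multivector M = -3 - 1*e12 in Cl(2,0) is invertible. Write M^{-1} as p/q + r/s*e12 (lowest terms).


M = -3 - 1*e12, where e12^2 = -1.
Since M commutes with its reverse ~M = a - b*e12, M * ~M = a^2 - b^2*e12^2 = a^2 + b^2.
So M^{-1} = ~M / (a^2 + b^2) = (a - b*e12)/(a^2 + b^2).
a^2 + b^2 = 9 + 1 = 10
Scalar part = -3/10 = -3/10
Bivector coeff = 1/10 = 1/10
M^{-1} = -3/10 + 1/10*e12


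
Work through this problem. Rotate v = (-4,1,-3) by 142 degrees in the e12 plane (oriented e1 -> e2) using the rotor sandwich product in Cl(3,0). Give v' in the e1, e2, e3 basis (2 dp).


Rotor R = cos(71deg) - sin(71deg)*e12
Rotation angle theta = 2 * 71 = 142 degrees in the e12 plane (e1 -> e2).
The component perpendicular to the plane (e3) is invariant: v'_3 = v3 = -3.00
cos(142deg) = -0.7880, sin(142deg) = 0.6157
v'_1 = v1*cos(theta) - v2*sin(theta) = -4*(-0.7880) - 1*0.6157 = 2.54
v'_2 = v1*sin(theta) + v2*cos(theta) = -4*0.6157 + 1*(-0.7880) = -3.25
v' = 2.54*e1 - 3.25*e2 - 3.00*e3


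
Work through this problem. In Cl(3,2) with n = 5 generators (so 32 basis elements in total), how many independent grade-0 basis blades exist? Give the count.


Number of grade-k basis blades in Cl(p,q) with n = p + q is C(n, k).
n = 3 + 2 = 5
C(5, 0) = 5! / (0! * 5!)
= 120 / (1 * 120)
= 1


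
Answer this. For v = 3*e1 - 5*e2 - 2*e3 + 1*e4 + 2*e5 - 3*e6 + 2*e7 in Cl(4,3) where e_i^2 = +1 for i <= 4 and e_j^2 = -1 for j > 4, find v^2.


v^2 = sum of c_i^2 * e_i^2
Positive signature terms (e_i^2 = +1): 3^2 + (-5)^2 + (-2)^2 + 1^2 = 39
Negative signature terms (e_j^2 = -1): 2^2 + (-3)^2 + 2^2 = 17
v^2 = 39 - 17 = 22


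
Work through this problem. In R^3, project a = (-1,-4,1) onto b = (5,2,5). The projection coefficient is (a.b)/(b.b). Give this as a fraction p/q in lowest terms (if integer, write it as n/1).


Projection coefficient = (a . b) / (b . b)
a . b = (-1)*5 + (-4)*2 + 1*5
= -5 + (-8) + 5 = -8
b . b = 5^2 + 2^2 + 5^2
= 25 + 4 + 25 = 54
Coefficient = -8/54
In lowest terms: -4/27


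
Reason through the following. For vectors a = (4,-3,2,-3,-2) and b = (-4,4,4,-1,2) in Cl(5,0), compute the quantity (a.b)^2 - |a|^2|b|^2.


a . b = 4*(-4) + (-3)*4 + 2*4 + (-3)*(-1) + (-2)*2
= -16 + (-12) + 8 + 3 + (-4) = -21
|a|^2 = 4^2 + (-3)^2 + 2^2 + (-3)^2 + (-2)^2 = 42
|b|^2 = (-4)^2 + 4^2 + 4^2 + (-1)^2 + 2^2 = 53
(a.b)^2 = (-21)^2 = 441
|a|^2 * |b|^2 = 42 * 53 = 2226
Result = 441 - 2226 = -1785


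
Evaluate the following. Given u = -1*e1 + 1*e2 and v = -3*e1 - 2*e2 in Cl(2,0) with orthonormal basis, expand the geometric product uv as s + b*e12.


Expand: (-1*e1 + 1*e2)(-3*e1 - 2*e2)
= (-1)*(-3)*e1e1 + (-1)*(-2)*e1e2 + 1*(-3)*e2e1 + 1*(-2)*e2e2
Using e1^2 = e2^2 = 1, e2e1 = -e1e2:
Scalar part s = (-1)*(-3) + 1*(-2) = 3 + (-2) = 1
Bivector part b = (-1)*(-2) - 1*(-3) = 2 - (-3) = 5
uv = 1 + 5*e12


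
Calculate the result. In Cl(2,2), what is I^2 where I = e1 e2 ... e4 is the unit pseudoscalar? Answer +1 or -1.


The pseudoscalar I = e1...e_n (product of all n generators) of Cl(p,q) satisfies I^2 = (-1)^(q + n(n-1)/2).
p = 2, q = 2, n = p + q = 4
n(n-1)/2 = 4 * 3 / 2 = 6
Exponent = q + n(n-1)/2 = 2 + 6 = 8
I^2 = (-1)^8 = +1


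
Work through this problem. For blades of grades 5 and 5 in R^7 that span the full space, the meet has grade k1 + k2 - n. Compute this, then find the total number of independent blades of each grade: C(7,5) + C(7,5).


Meet grade = grade(A) + grade(B) - n
= 5 + 5 - 7 = 3
C(7,5) = 21
C(7,5) = 21
dim_A + dim_B = 21 + 21 = 42


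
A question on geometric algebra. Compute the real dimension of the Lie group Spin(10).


Spin(n) double-covers SO(n); both have Lie algebra so(n) of dimension n(n-1)/2.
n = 10
n(n-1) = 10 * 9 = 90
dim Spin(10) = 90/2 = 45


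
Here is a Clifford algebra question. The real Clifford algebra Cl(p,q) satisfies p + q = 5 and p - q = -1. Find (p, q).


We need p + q = 5 and p - q = -1.
Adding: 2p = 5 + (-1) = 4, so p = 2.
Then q = 5 - 2 = 3.
(p, q) = (2, 3)


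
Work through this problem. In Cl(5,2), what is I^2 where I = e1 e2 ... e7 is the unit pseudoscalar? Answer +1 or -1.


The pseudoscalar I = e1...e_n (product of all n generators) of Cl(p,q) satisfies I^2 = (-1)^(q + n(n-1)/2).
p = 5, q = 2, n = p + q = 7
n(n-1)/2 = 7 * 6 / 2 = 21
Exponent = q + n(n-1)/2 = 2 + 21 = 23
I^2 = (-1)^23 = -1


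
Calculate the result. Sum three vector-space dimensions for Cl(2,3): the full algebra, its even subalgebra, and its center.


n = 2 + 3 = 5
Total dim = 2^5 = 32
Even subalgebra dim = 2^4 = 16
n is odd, so center dim = 2
Sum = 32 + 16 + 2 = 50


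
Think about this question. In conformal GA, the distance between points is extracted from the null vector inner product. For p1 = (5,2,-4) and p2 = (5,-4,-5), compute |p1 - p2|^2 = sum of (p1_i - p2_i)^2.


p1 - p2 = (0, 6, 1)
|p1 - p2|^2 = 0^2 + 6^2 + 1^2
= 0 + 36 + 1
= 37


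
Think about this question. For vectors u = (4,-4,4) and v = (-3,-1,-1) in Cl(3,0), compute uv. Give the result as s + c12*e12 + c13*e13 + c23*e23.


In Cl(3,0): e_i^2 = 1, e_ie_j = -e_je_i for i != j.
Scalar part = u . v = 4*(-3) + (-4)*(-1) + 4*(-1)
= -12 + 4 + (-4) = -12
e12 coeff = 4*(-1) - (-4)*(-3) = -4 - 12 = -16
e13 coeff = 4*(-1) - 4*(-3) = -4 - (-12) = 8
e23 coeff = (-4)*(-1) - 4*(-1) = 4 - (-4) = 8
uv = -12 - 16*e12 + 8*e13 + 8*e23


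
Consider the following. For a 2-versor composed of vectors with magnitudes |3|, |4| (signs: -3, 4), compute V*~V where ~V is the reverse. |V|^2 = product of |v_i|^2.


Each vector v_i has |v_i|^2 = s_i^2
Squared scales: (-3)^2 = 9, 4^2 = 16
|V|^2 = 9 * 16
= 144


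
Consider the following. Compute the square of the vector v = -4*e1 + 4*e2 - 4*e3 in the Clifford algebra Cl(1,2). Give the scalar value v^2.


v^2 = sum of c_i^2 * e_i^2
Positive signature terms (e_i^2 = +1): (-4)^2 = 16
Negative signature terms (e_j^2 = -1): 4^2 + (-4)^2 = 32
v^2 = 16 - 32 = -16


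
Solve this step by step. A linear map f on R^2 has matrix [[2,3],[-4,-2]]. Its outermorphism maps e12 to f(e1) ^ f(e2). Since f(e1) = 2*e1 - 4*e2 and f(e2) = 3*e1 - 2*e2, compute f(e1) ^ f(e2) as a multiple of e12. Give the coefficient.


The outermorphism of a linear map f sends e1^e2 to f(e1)^f(e2).
f(e1) = 2*e1 - 4*e2
f(e2) = 3*e1 - 2*e2
f(e1) ^ f(e2) = (2*e1 - 4*e2) ^ (3*e1 - 2*e2)
= 2*(-2)*e12 + (-4)*3*e21
= (-4 - (-12))*e12
= 8*e12
Coefficient = 8


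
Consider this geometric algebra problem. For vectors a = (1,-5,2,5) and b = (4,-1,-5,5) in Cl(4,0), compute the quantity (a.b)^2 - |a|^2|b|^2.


a . b = 1*4 + (-5)*(-1) + 2*(-5) + 5*5
= 4 + 5 + (-10) + 25 = 24
|a|^2 = 1^2 + (-5)^2 + 2^2 + 5^2 = 55
|b|^2 = 4^2 + (-1)^2 + (-5)^2 + 5^2 = 67
(a.b)^2 = 24^2 = 576
|a|^2 * |b|^2 = 55 * 67 = 3685
Result = 576 - 3685 = -3109


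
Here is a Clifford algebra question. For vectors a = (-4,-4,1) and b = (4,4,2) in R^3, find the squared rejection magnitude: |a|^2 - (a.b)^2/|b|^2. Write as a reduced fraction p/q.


|a|^2 = (-4)^2 + (-4)^2 + 1^2 = 33
|b|^2 = 4^2 + 4^2 + 2^2 = 36
a . b = (-4)*4 + (-4)*4 + 1*2 = -30
(a.b)^2 = (-30)^2 = 900
|rej|^2 = 33 - 900/36
= (1188 - 900)/36
= 288/36
In lowest terms: 8/1


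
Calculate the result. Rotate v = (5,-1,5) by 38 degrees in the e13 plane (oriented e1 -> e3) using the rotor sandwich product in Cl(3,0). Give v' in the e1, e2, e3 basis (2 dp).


Rotor R = cos(19deg) - sin(19deg)*e13
Rotation angle theta = 2 * 19 = 38 degrees in the e13 plane (e1 -> e3).
The component perpendicular to the plane (e2) is invariant: v'_2 = v2 = -1.00
cos(38deg) = 0.7880, sin(38deg) = 0.6157
v'_1 = v1*cos(theta) - v3*sin(theta) = 5*0.7880 - 5*0.6157 = 0.86
v'_3 = v1*sin(theta) + v3*cos(theta) = 5*0.6157 + 5*0.7880 = 7.02
v' = 0.86*e1 - 1.00*e2 + 7.02*e3


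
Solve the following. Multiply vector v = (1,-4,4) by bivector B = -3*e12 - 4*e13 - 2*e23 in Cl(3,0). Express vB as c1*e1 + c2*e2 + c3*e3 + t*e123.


vB has grade-1 (vector) and grade-3 (trivector) parts: vB = (v _| B) + (v ^ B).
Vector part <vB>_1:
  e1: -v2*b12 - v3*b13 = -(-4)*(-3) - (4)*(-4) = 4
  e2: v1*b12 - v3*b23 = (1)*(-3) - (4)*(-2) = 5
  e3: v1*b13 + v2*b23 = (1)*(-4) + (-4)*(-2) = 4
Trivector part <vB>_3:
  e123: v1*b23 - v2*b13 + v3*b12 = (1)*(-2) - (-4)*(-4) + (4)*(-3) = -30
vB = 4*e1 + 5*e2 + 4*e3 - 30*e123


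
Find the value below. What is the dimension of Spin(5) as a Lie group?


Spin(n) double-covers SO(n); both have Lie algebra so(n) of dimension n(n-1)/2.
n = 5
n(n-1) = 5 * 4 = 20
dim Spin(5) = 20/2 = 10


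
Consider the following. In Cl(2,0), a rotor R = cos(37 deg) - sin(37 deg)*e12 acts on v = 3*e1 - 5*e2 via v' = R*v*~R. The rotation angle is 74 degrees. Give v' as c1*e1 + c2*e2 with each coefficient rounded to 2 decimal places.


Rotor R = cos(37deg) - sin(37deg)*e12
Rotation angle theta = 2 * 37 = 74 degrees
v' = R*v*~R rotates v by theta.
cos(74deg) = 0.2756, sin(74deg) = 0.9613
v'_1 = 3*cos(74deg) - (-5)*sin(74deg)
= 3*0.2756 - (-5)*0.9613
= 5.63
v'_2 = 3*sin(74deg) + (-5)*cos(74deg)
= 3*0.9613 + (-5)*0.2756
= 1.51
v' = 5.63*e1 + 1.51*e2


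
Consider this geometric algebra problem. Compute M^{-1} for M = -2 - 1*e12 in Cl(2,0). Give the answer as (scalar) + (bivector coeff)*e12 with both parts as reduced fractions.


M = -2 - 1*e12, where e12^2 = -1.
Since M commutes with its reverse ~M = a - b*e12, M * ~M = a^2 - b^2*e12^2 = a^2 + b^2.
So M^{-1} = ~M / (a^2 + b^2) = (a - b*e12)/(a^2 + b^2).
a^2 + b^2 = 4 + 1 = 5
Scalar part = -2/5 = -2/5
Bivector coeff = 1/5 = 1/5
M^{-1} = -2/5 + 1/5*e12


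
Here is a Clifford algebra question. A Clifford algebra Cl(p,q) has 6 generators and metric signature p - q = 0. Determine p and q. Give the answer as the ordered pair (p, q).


We need p + q = 6 and p - q = 0.
Adding: 2p = 6 + 0 = 6, so p = 3.
Then q = 6 - 3 = 3.
(p, q) = (3, 3)


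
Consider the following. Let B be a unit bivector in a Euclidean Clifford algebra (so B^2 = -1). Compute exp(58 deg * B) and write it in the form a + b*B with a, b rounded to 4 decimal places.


For a unit bivector B with B^2 = -1, the exponential series gives
e^(theta*B) = cos(theta) + sin(theta)*B (the GA analogue of Euler's formula).
theta = 58 degrees = 1.012291 rad
cos(58 deg) = 0.5299
sin(58 deg) = 0.8480
exp(theta*B) = 0.5299 + 0.8480*B


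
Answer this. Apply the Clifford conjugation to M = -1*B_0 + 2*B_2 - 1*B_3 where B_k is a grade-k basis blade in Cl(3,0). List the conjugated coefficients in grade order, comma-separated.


Clifford conjugate sign for grade k: (-1)^(k(k+1)/2)
Grade 0: (-1)^(0*1/2) = (-1)^0 = 1, coeff -1 -> -1
Grade 2: (-1)^(2*3/2) = (-1)^3 = -1, coeff 2 -> -2
Grade 3: (-1)^(3*4/2) = (-1)^6 = 1, coeff -1 -> -1
Conjugated coefficients: -1, -2, -1


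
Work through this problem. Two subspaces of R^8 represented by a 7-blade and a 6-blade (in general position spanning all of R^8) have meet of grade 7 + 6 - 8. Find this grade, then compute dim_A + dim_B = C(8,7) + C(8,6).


Meet grade = grade(A) + grade(B) - n
= 7 + 6 - 8 = 5
C(8,7) = 8
C(8,6) = 28
dim_A + dim_B = 8 + 28 = 36


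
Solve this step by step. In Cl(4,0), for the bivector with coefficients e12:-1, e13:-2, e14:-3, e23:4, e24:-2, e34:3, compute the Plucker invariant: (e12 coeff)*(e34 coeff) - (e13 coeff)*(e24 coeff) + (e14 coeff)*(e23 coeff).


Plucker relation: af - be + cd
a*f = (-1)*3 = -3
b*e = (-2)*(-2) = 4
c*d = (-3)*4 = -12
af - be + cd = -3 - 4 + (-12)
= -19


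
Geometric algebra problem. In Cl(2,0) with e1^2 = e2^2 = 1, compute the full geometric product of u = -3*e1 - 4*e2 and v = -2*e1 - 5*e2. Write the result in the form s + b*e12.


Expand: (-3*e1 - 4*e2)(-2*e1 - 5*e2)
= (-3)*(-2)*e1e1 + (-3)*(-5)*e1e2 + (-4)*(-2)*e2e1 + (-4)*(-5)*e2e2
Using e1^2 = e2^2 = 1, e2e1 = -e1e2:
Scalar part s = (-3)*(-2) + (-4)*(-5) = 6 + 20 = 26
Bivector part b = (-3)*(-5) - (-4)*(-2) = 15 - 8 = 7
uv = 26 + 7*e12


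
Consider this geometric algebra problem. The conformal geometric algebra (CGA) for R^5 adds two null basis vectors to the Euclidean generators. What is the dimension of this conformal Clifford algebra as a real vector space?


The conformal model of R^5 uses Cl(6,1): the 5 Euclidean generators plus two extra orthogonal generators e+ (e+^2 = +1) and e- (e-^2 = -1), from which the null vectors e0, einf are built.
Number of generators m = 5 + 2 = 7.
dim Cl(p,q) = 2^m = 2^7 = 128


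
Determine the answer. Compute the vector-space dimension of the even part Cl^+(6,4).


Even subalgebra dimension = 2^(n-1)
n = 6 + 4 = 10
2^(10 - 1) = 2^9 = 512
Verification: sum of C(10,k) for even k = 1 + 45 + 210 + 210 + 45 + 1 = 512
Result = 512


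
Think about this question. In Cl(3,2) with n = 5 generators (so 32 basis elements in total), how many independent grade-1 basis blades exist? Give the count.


Number of grade-k basis blades in Cl(p,q) with n = p + q is C(n, k).
n = 3 + 2 = 5
C(5, 1) = 5! / (1! * 4!)
= 120 / (1 * 24)
= 5


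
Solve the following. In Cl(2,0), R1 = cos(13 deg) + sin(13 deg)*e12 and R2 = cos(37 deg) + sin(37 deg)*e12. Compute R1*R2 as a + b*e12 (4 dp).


Same-plane rotors commute and their half-angles add:
R1*R2 = cos(a1 + a2) + sin(a1 + a2)*e12.
a1 + a2 = 13 + 37 = 50 deg
cos(50 deg) = 0.6428
sin(50 deg) = 0.7660
R1*R2 = 0.6428 + 0.7660*e12


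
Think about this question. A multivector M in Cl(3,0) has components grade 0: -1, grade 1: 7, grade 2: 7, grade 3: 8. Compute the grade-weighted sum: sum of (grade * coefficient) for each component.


Grade-weighted sum = sum of grade_k * coefficient_k
0*(-1) = 0
1*7 = 7
2*7 = 14
3*8 = 24
Total = 0 + 7 + 14 + 24 = 45


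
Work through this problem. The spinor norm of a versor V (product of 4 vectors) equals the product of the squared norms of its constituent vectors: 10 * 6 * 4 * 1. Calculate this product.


Spinor norm N(V) = |v1|^2 * |v2|^2 * ... * |v4|^2
= 10 * 6 * 4 * 1
Running product: 10, 60, 240, 240
N(V) = 240


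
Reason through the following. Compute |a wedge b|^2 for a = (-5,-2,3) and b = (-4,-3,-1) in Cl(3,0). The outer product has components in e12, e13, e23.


a wedge b = (a1*b2 - a2*b1)*e12 + (a1*b3 - a3*b1)*e13 + (a2*b3 - a3*b2)*e23
e12 coeff: (-5)*(-3) - (-2)*(-4) = 15 - 8 = 7
e13 coeff: (-5)*(-1) - 3*(-4) = 5 - (-12) = 17
e23 coeff: (-2)*(-1) - 3*(-3) = 2 - (-9) = 11
|a wedge b|^2 = 7^2 + 17^2 + 11^2
= 49 + 289 + 121
= 459


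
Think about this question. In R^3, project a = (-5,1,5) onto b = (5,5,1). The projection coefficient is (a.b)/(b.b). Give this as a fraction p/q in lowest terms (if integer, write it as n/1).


Projection coefficient = (a . b) / (b . b)
a . b = (-5)*5 + 1*5 + 5*1
= -25 + 5 + 5 = -15
b . b = 5^2 + 5^2 + 1^2
= 25 + 25 + 1 = 51
Coefficient = -15/51
In lowest terms: -5/17


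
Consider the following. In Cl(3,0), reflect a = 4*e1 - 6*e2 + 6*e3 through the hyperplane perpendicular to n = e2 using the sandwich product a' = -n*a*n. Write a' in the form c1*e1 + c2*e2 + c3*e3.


Reflection formula: a' = -n*a*n, with n = e2 (unit vector, n^2 = 1).
For reflection through hyperplane perp to e2:
The component along e2 flips sign, others stay.
a = (4, -6, 6)
a' = (4, 6, 6)
a' = 4*e1 + 6*e2 + 6*e3


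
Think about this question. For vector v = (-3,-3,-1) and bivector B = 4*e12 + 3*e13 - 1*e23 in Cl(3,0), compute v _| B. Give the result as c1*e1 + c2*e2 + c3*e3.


Left contraction v _| B = <vB>_1 (grade-1 part of the geometric product vB).
Using e1_|e12 = e2, e2_|e12 = -e1, e1_|e13 = e3, e3_|e13 = -e1, e2_|e23 = e3, e3_|e23 = -e2:
e1 coeff: -v2*b12 - v3*b13 = -(-3)*(4) - (-1)*(3) = 15
e2 coeff: v1*b12 - v3*b23 = (-3)*(4) - (-1)*(-1) = -13
e3 coeff: v1*b13 + v2*b23 = (-3)*(3) + (-3)*(-1) = -6
v _| B = 15*e1 - 13*e2 - 6*e3


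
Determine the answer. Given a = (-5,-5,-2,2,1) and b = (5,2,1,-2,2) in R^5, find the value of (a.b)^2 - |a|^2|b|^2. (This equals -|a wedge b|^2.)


a . b = (-5)*5 + (-5)*2 + (-2)*1 + 2*(-2) + 1*2
= -25 + (-10) + (-2) + (-4) + 2 = -39
|a|^2 = (-5)^2 + (-5)^2 + (-2)^2 + 2^2 + 1^2 = 59
|b|^2 = 5^2 + 2^2 + 1^2 + (-2)^2 + 2^2 = 38
(a.b)^2 = (-39)^2 = 1521
|a|^2 * |b|^2 = 59 * 38 = 2242
Result = 1521 - 2242 = -721


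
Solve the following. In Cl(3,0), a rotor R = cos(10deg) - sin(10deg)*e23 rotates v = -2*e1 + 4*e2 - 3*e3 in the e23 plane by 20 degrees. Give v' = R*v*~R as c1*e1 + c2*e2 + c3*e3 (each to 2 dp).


Rotor R = cos(10deg) - sin(10deg)*e23
Rotation angle theta = 2 * 10 = 20 degrees in the e23 plane (e2 -> e3).
The component perpendicular to the plane (e1) is invariant: v'_1 = v1 = -2.00
cos(20deg) = 0.9397, sin(20deg) = 0.3420
v'_2 = v2*cos(theta) - v3*sin(theta) = 4*0.9397 - (-3)*0.3420 = 4.78
v'_3 = v2*sin(theta) + v3*cos(theta) = 4*0.3420 + (-3)*0.9397 = -1.45
v' = -2.00*e1 + 4.78*e2 - 1.45*e3


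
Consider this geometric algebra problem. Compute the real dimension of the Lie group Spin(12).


Spin(n) double-covers SO(n); both have Lie algebra so(n) of dimension n(n-1)/2.
n = 12
n(n-1) = 12 * 11 = 132
dim Spin(12) = 132/2 = 66


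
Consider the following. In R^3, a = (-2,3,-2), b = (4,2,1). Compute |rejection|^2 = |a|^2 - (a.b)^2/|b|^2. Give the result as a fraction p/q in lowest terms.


|a|^2 = (-2)^2 + 3^2 + (-2)^2 = 17
|b|^2 = 4^2 + 2^2 + 1^2 = 21
a . b = (-2)*4 + 3*2 + (-2)*1 = -4
(a.b)^2 = (-4)^2 = 16
|rej|^2 = 17 - 16/21
= (357 - 16)/21
= 341/21
In lowest terms: 341/21


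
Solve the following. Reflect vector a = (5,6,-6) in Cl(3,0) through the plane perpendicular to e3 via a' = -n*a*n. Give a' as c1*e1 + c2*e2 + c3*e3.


Reflection formula: a' = -n*a*n, with n = e3 (unit vector, n^2 = 1).
For reflection through hyperplane perp to e3:
The component along e3 flips sign, others stay.
a = (5, 6, -6)
a' = (5, 6, 6)
a' = 5*e1 + 6*e2 + 6*e3


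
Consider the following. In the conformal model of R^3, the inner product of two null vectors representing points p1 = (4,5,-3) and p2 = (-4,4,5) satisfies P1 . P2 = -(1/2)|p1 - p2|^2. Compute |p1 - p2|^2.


p1 - p2 = (8, 1, -8)
|p1 - p2|^2 = 8^2 + 1^2 + (-8)^2
= 64 + 1 + 64
= 129


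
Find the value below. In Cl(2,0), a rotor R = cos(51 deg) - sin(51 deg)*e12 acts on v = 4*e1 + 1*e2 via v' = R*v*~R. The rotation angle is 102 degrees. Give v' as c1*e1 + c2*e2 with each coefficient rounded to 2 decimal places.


Rotor R = cos(51deg) - sin(51deg)*e12
Rotation angle theta = 2 * 51 = 102 degrees
v' = R*v*~R rotates v by theta.
cos(102deg) = -0.2079, sin(102deg) = 0.9781
v'_1 = 4*cos(102deg) - 1*sin(102deg)
= 4*(-0.2079) - 1*0.9781
= -1.81
v'_2 = 4*sin(102deg) + 1*cos(102deg)
= 4*0.9781 + 1*(-0.2079)
= 3.70
v' = -1.81*e1 + 3.70*e2


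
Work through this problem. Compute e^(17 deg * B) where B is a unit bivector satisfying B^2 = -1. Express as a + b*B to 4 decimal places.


For a unit bivector B with B^2 = -1, the exponential series gives
e^(theta*B) = cos(theta) + sin(theta)*B (the GA analogue of Euler's formula).
theta = 17 degrees = 0.296706 rad
cos(17 deg) = 0.9563
sin(17 deg) = 0.2924
exp(theta*B) = 0.9563 + 0.2924*B


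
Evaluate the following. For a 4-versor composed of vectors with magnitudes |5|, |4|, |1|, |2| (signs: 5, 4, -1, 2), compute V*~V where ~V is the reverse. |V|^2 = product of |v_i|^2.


Each vector v_i has |v_i|^2 = s_i^2
Squared scales: 5^2 = 25, 4^2 = 16, (-1)^2 = 1, 2^2 = 4
|V|^2 = 25 * 16 * 1 * 4
= 1600


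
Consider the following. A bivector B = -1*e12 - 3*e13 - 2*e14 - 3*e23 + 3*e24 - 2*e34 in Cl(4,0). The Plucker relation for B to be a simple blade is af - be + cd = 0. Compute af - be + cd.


Plucker relation: af - be + cd
a*f = (-1)*(-2) = 2
b*e = (-3)*3 = -9
c*d = (-2)*(-3) = 6
af - be + cd = 2 - (-9) + 6
= 17


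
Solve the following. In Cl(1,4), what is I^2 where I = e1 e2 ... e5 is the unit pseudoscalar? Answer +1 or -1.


The pseudoscalar I = e1...e_n (product of all n generators) of Cl(p,q) satisfies I^2 = (-1)^(q + n(n-1)/2).
p = 1, q = 4, n = p + q = 5
n(n-1)/2 = 5 * 4 / 2 = 10
Exponent = q + n(n-1)/2 = 4 + 10 = 14
I^2 = (-1)^14 = +1


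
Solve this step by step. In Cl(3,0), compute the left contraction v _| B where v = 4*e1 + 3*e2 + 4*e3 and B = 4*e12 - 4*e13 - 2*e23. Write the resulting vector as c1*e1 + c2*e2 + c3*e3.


Left contraction v _| B = <vB>_1 (grade-1 part of the geometric product vB).
Using e1_|e12 = e2, e2_|e12 = -e1, e1_|e13 = e3, e3_|e13 = -e1, e2_|e23 = e3, e3_|e23 = -e2:
e1 coeff: -v2*b12 - v3*b13 = -(3)*(4) - (4)*(-4) = 4
e2 coeff: v1*b12 - v3*b23 = (4)*(4) - (4)*(-2) = 24
e3 coeff: v1*b13 + v2*b23 = (4)*(-4) + (3)*(-2) = -22
v _| B = 4*e1 + 24*e2 - 22*e3


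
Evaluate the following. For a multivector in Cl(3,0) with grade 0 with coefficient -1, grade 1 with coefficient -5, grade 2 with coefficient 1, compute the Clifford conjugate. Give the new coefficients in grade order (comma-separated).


Clifford conjugate sign for grade k: (-1)^(k(k+1)/2)
Grade 0: (-1)^(0*1/2) = (-1)^0 = 1, coeff -1 -> -1
Grade 1: (-1)^(1*2/2) = (-1)^1 = -1, coeff -5 -> 5
Grade 2: (-1)^(2*3/2) = (-1)^3 = -1, coeff 1 -> -1
Conjugated coefficients: -1, 5, -1


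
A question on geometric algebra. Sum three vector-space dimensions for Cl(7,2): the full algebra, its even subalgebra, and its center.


n = 7 + 2 = 9
Total dim = 2^9 = 512
Even subalgebra dim = 2^8 = 256
n is odd, so center dim = 2
Sum = 512 + 256 + 2 = 770


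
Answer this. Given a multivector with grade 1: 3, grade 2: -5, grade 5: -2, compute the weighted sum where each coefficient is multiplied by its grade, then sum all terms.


Grade-weighted sum = sum of grade_k * coefficient_k
1*3 = 3
2*(-5) = -10
5*(-2) = -10
Total = 3 + (-10) + (-10) = -17


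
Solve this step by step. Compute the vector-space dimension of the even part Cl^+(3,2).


Even subalgebra dimension = 2^(n-1)
n = 3 + 2 = 5
2^(5 - 1) = 2^4 = 16
Verification: sum of C(5,k) for even k = 1 + 10 + 5 = 16
Result = 16


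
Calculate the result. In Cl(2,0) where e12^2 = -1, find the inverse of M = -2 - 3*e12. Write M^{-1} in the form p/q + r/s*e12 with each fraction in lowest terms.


M = -2 - 3*e12, where e12^2 = -1.
Since M commutes with its reverse ~M = a - b*e12, M * ~M = a^2 - b^2*e12^2 = a^2 + b^2.
So M^{-1} = ~M / (a^2 + b^2) = (a - b*e12)/(a^2 + b^2).
a^2 + b^2 = 4 + 9 = 13
Scalar part = -2/13 = -2/13
Bivector coeff = 3/13 = 3/13
M^{-1} = -2/13 + 3/13*e12


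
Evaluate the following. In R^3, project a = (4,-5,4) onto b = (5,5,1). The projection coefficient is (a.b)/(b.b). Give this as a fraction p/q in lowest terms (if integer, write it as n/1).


Projection coefficient = (a . b) / (b . b)
a . b = 4*5 + (-5)*5 + 4*1
= 20 + (-25) + 4 = -1
b . b = 5^2 + 5^2 + 1^2
= 25 + 25 + 1 = 51
Coefficient = -1/51
In lowest terms: -1/51
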